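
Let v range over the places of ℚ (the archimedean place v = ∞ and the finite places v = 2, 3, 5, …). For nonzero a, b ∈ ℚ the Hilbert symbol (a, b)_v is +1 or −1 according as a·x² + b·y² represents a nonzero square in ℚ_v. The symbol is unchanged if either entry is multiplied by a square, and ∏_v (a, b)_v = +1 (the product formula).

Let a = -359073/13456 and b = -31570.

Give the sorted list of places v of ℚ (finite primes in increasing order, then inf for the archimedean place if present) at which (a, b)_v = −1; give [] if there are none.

[2, 5, 7, 11, 13, inf]

(a, b) ≡ (-4433, -31570) mod (ℚ^×)²; places V = {2, 3, 5, 7, 11, 13, 29, 31, 41, ∞}.
(a,b)_5: α=0, u≡2; β=1, v≡1 (mod 5); (2|5)=-1, (1|5)=+1; sign (−1)^0·-1^1·+1^0 = -1.
(a,b)_29: α=-2, u≡13; β=0, v≡11 (mod 29); (13|29)=+1, (11|29)=-1; sign (−1)^0·+1^0·-1^-2 = +1.
(a,b)_11: α=1, u≡9; β=1, v≡1 (mod 11); (9|11)=+1, (1|11)=+1; sign (−1)^1·+1^1·+1^1 = -1.
(a,b)_13: α=1, u≡4; β=0, v≡7 (mod 13); (4|13)=+1, (7|13)=-1; sign (−1)^0·+1^0·-1^1 = -1.
(a,b)_7: α=0, u≡3; β=1, v≡5 (mod 7); (3|7)=-1, (5|7)=-1; sign (−1)^0·-1^1·-1^0 = -1.
(a,b)_2: α=-4, β=1; u≡7, v≡7 (mod 8); ε(u)ε(v)=1·1, αω(v)=-4·0, βω(u)=1·0; sum ≡ 1  ⇒  -1.
(a,b)_∞: sgn(-4433)=−, sgn(-31570)=−, so -1.
(a,b)_41: α=0, u≡16; β=1, v≡9 (mod 41); (16|41)=+1, (9|41)=+1; sign (−1)^0·+1^1·+1^0 = +1.
(a,b)_3: α=4, u≡1; β=0, v≡2 (mod 3); (1|3)=+1, (2|3)=-1; sign (−1)^0·+1^0·-1^4 = +1.
(a,b)_31: α=1, u≡21; β=0, v≡19 (mod 31); (21|31)=-1, (19|31)=+1; sign (−1)^0·-1^0·+1^1 = +1.
|Ram(-4433, -31570)| = 6, even; anisotropic at {2, 5, 7, 11, 13, ∞}.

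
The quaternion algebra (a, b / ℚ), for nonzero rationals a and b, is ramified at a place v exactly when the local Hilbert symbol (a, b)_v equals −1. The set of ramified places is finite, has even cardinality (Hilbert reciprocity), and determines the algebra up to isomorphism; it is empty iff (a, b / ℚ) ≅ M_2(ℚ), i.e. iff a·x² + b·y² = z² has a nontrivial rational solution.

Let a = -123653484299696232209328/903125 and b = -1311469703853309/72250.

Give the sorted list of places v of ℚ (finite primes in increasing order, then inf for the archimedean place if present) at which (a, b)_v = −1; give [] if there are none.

[3, 11, 13, inf]

(a, b) ≡ (-15, -4290) mod (ℚ^×)²; places V = {2, 3, 5, 7, 11, 13, 17, 29, ∞}.
(a,b)_7: α=4, u≡3; β=2, v≡1 (mod 7); (3|7)=-1, (1|7)=+1; sign (−1)^0·-1^2·+1^4 = +1.
(a,b)_13: α=2, u≡2; β=1, v≡2 (mod 13); (2|13)=-1, (2|13)=-1; sign (−1)^0·-1^1·-1^2 = -1.
(a,b)_∞: sgn(-15)=−, sgn(-4290)=−, so -1.
(a,b)_3: α=7, u≡1; β=7, v≡1 (mod 3); (1|3)=+1, (1|3)=+1; sign (−1)^1·+1^7·+1^7 = -1.
(a,b)_5: α=-5, u≡3; β=-3, v≡2 (mod 5); (3|5)=-1, (2|5)=-1; sign (−1)^0·-1^-3·-1^-5 = +1.
(a,b)_2: α=4, β=-1; u≡1, v≡7 (mod 8); ε(u)ε(v)=0·1, αω(v)=4·0, βω(u)=-1·0; sum ≡ 0  ⇒  +1.
(a,b)_11: α=4, u≡6; β=3, v≡8 (mod 11); (6|11)=-1, (8|11)=-1; sign (−1)^0·-1^3·-1^4 = -1.
(a,b)_17: α=-2, u≡4; β=-2, v≡5 (mod 17); (4|17)=+1, (5|17)=-1; sign (−1)^0·+1^-2·-1^-2 = +1.
(a,b)_29: α=6, u≡2; β=4, v≡2 (mod 29); (2|29)=-1, (2|29)=-1; sign (−1)^0·-1^4·-1^6 = +1.
(-15, -4290 / ℚ) ramifies at {3, 11, 13, ∞}: a division algebra.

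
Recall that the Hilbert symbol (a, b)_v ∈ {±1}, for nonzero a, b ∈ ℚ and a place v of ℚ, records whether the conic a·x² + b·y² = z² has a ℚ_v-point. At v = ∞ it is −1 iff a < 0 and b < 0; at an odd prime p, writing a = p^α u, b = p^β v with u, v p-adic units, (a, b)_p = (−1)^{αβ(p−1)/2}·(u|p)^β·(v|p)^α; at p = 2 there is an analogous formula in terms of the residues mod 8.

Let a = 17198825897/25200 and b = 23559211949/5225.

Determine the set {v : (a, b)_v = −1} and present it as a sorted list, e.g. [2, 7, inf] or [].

[7, 11, 17, 19]

(a, b) ≡ (2756159, 30317749) mod (ℚ^×)²; places V = {2, 3, 5, 7, 11, 13, 17, 19, 23, 31, 53, ∞}.
(a,b)_13: α=0, u≡1; β=2, v≡7 (mod 13); (1|13)=+1, (7|13)=-1; sign (−1)^0·+1^2·-1^0 = +1.
(a,b)_53: α=1, u≡52; β=1, v≡46 (mod 53); (52|53)=+1, (46|53)=+1; sign (−1)^0·+1^1·+1^1 = +1.
(a,b)_17: α=1, u≡15; β=1, v≡10 (mod 17); (15|17)=+1, (10|17)=-1; sign (−1)^0·+1^1·-1^1 = -1.
(a,b)_7: α=-1, u≡4; β=1, v≡2 (mod 7); (4|7)=+1, (2|7)=+1; sign (−1)^1·+1^1·+1^-1 = -1.
(a,b)_∞: sgn(2756159)=+, sgn(30317749)=+, so +1.
(a,b)_2: α=-4, β=0; u≡7, v≡5 (mod 8); ε(u)ε(v)=1·0, αω(v)=-4·1, βω(u)=0·0; sum ≡ 0  ⇒  +1.
(a,b)_3: α=-2, u≡2; β=0, v≡1 (mod 3); (2|3)=-1, (1|3)=+1; sign (−1)^0·-1^0·+1^-2 = +1.
(a,b)_19: α=3, u≡12; β=-1, v≡14 (mod 19); (12|19)=-1, (14|19)=-1; sign (−1)^1·-1^-1·-1^3 = -1.
(a,b)_23: α=1, u≡8; β=1, v≡19 (mod 23); (8|23)=+1, (19|23)=-1; sign (−1)^1·+1^1·-1^1 = +1.
(a,b)_31: α=0, u≡27; β=2, v≡19 (mod 31); (27|31)=-1, (19|31)=+1; sign (−1)^0·-1^2·+1^0 = +1.
(a,b)_5: α=-2, u≡4; β=-2, v≡1 (mod 5); (4|5)=+1, (1|5)=+1; sign (−1)^0·+1^-2·+1^-2 = +1.
(a,b)_11: α=2, u≡6; β=-1, v≡10 (mod 11); (6|11)=-1, (10|11)=-1; sign (−1)^0·-1^-1·-1^2 = -1.
|Ram(2756159, 30317749)| = 4, even; anisotropic at {7, 11, 17, 19}.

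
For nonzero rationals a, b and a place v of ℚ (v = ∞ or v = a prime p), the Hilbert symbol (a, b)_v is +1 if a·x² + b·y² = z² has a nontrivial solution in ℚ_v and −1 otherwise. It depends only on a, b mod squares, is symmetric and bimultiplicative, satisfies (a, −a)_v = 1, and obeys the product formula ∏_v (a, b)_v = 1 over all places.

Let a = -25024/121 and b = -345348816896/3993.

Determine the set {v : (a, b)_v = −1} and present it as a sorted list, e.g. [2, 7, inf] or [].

[3, 23, 31, inf]

(a, b) ≡ (-391, -695587827) mod (ℚ^×)²; places V = {2, 3, 11, 17, 23, 31, 37, 47, ∞}.
(a,b)_37: α=0, u≡21; β=1, v≡17 (mod 37); (21|37)=+1, (17|37)=-1; sign (−1)^0·+1^1·-1^0 = +1.
(a,b)_47: α=0, u≡1; β=1, v≡42 (mod 47); (1|47)=+1, (42|47)=+1; sign (−1)^0·+1^1·+1^0 = +1.
(a,b)_∞: sgn(-391)=−, sgn(-695587827)=−, so -1.
(a,b)_17: α=1, u≡12; β=1, v≡10 (mod 17); (12|17)=-1, (10|17)=-1; sign (−1)^0·-1^1·-1^1 = +1.
(a,b)_31: α=0, u≡23; β=1, v≡28 (mod 31); (23|31)=-1, (28|31)=+1; sign (−1)^0·-1^1·+1^0 = -1.
(a,b)_11: α=-2, u≡1; β=-3, v≡9 (mod 11); (1|11)=+1, (9|11)=+1; sign (−1)^0·+1^-3·+1^-2 = +1.
(a,b)_3: α=0, u≡2; β=-1, v≡2 (mod 3); (2|3)=-1, (2|3)=-1; sign (−1)^0·-1^-1·-1^0 = -1.
(a,b)_2: α=6, β=14; u≡1, v≡5 (mod 8); ε(u)ε(v)=0·0, αω(v)=6·1, βω(u)=14·0; sum ≡ 0  ⇒  +1.
(a,b)_23: α=1, u≡18; β=1, v≡16 (mod 23); (18|23)=+1, (16|23)=+1; sign (−1)^1·+1^1·+1^1 = -1.
(-391, -695587827 / ℚ) ramifies at {3, 23, 31, ∞}: a division algebra.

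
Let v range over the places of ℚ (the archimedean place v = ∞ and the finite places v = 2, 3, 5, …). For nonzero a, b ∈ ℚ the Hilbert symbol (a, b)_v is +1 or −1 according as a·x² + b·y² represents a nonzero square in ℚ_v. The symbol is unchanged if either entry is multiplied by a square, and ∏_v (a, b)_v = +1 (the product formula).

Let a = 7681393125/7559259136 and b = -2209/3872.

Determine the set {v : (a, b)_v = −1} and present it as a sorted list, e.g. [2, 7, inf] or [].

Mod squares: a ≡ 29, b ≡ -2. Check v ∈ {∞, 2, 3, 5, 7, 11, 13, 19, 29, 31, 47}.
v=19: a=19^-2·(≡12), b=19^0·(≡6) mod 19; (12|19)=-1, (6|19)=+1; (−1)^{-2·0·9}·(-1)^0·(+1)^-2 = +1.
v=31: a=31^2·(≡13), b=31^0·(≡13) mod 31; (13|31)=-1, (13|31)=-1; (−1)^{2·0·15}·(-1)^0·(-1)^2 = +1.
v=3: a=3^2·(≡2), b=3^0·(≡1) mod 3; (2|3)=-1, (1|3)=+1; (−1)^{2·0·1}·(-1)^0·(+1)^2 = +1.
v=11: a=11^-2·(≡7), b=11^-2·(≡9) mod 11; (7|11)=-1, (9|11)=+1; (−1)^{-2·-2·5}·(-1)^-2·(+1)^-2 = +1.
v=47: a=47^0·(≡33), b=47^2·(≡13) mod 47; (33|47)=-1, (13|47)=-1; (−1)^{0·2·23}·(-1)^2·(-1)^0 = +1.
v=2: v_2(a)=-10, v_2(b)=-5; units ≡ 5, 7 (mod 8); ε·ε+αω+βω = 0·1+-10·0+-5·1 ≡ 1  ⇒  (a,b)_2 = -1.
v=5: a=5^4·(≡4), b=5^0·(≡3) mod 5; (4|5)=+1, (3|5)=-1; (−1)^{4·0·2}·(+1)^0·(-1)^4 = +1.
v=13: a=13^-2·(≡12), b=13^0·(≡6) mod 13; (12|13)=+1, (6|13)=-1; (−1)^{-2·0·6}·(+1)^0·(-1)^-2 = +1.
v=7: a=7^2·(≡4), b=7^0·(≡3) mod 7; (4|7)=+1, (3|7)=-1; (−1)^{2·0·3}·(+1)^0·(-1)^2 = +1.
v=29: a=29^1·(≡9), b=29^0·(≡19) mod 29; (9|29)=+1, (19|29)=-1; (−1)^{1·0·14}·(+1)^0·(-1)^1 = -1.
v=∞: 29 > 0 and -2 < 0  ⇒  (a,b)_∞ = +1.
Ram(29, -2) = {2, 29}; no ℚ_2-point on the conic.

[2, 29]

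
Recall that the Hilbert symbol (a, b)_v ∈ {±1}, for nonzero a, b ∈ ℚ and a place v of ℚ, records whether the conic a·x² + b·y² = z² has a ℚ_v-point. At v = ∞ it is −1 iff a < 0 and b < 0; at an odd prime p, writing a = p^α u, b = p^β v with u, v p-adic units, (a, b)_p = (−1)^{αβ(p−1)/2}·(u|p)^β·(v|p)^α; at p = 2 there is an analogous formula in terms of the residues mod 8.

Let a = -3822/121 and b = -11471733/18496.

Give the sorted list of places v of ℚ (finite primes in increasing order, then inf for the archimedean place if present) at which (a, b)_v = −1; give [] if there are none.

[2, 13, 23, inf]

Mod squares: a ≡ -78, b ≡ -26013. Check v ∈ {∞, 2, 3, 7, 11, 13, 17, 23, 29}.
v=13: a=13^1·(≡11), b=13^1·(≡9) mod 13; (11|13)=-1, (9|13)=+1; (−1)^{1·1·6}·(-1)^1·(+1)^1 = -1.
v=11: a=11^-2·(≡6), b=11^0·(≡7) mod 11; (6|11)=-1, (7|11)=-1; (−1)^{-2·0·5}·(-1)^0·(-1)^-2 = +1.
v=3: a=3^1·(≡1), b=3^3·(≡2) mod 3; (1|3)=+1, (2|3)=-1; (−1)^{1·3·1}·(+1)^3·(-1)^1 = +1.
v=7: a=7^2·(≡3), b=7^2·(≡6) mod 7; (3|7)=-1, (6|7)=-1; (−1)^{2·2·3}·(-1)^2·(-1)^2 = +1.
v=23: a=23^0·(≡7), b=23^1·(≡19) mod 23; (7|23)=-1, (19|23)=-1; (−1)^{0·1·11}·(-1)^1·(-1)^0 = -1.
v=∞: -78 < 0 and -26013 < 0  ⇒  (a,b)_∞ = -1.
v=17: a=17^0·(≡10), b=17^-2·(≡12) mod 17; (10|17)=-1, (12|17)=-1; (−1)^{0·-2·8}·(-1)^-2·(-1)^0 = +1.
v=29: a=29^0·(≡7), b=29^1·(≡27) mod 29; (7|29)=+1, (27|29)=-1; (−1)^{0·1·14}·(+1)^1·(-1)^0 = +1.
v=2: v_2(a)=1, v_2(b)=-6; units ≡ 1, 3 (mod 8); ε·ε+αω+βω = 0·1+1·1+-6·0 ≡ 1  ⇒  (a,b)_2 = -1.
Ram(-78, -26013) = {2, 13, 23, ∞}; no ℚ_2-point on the conic.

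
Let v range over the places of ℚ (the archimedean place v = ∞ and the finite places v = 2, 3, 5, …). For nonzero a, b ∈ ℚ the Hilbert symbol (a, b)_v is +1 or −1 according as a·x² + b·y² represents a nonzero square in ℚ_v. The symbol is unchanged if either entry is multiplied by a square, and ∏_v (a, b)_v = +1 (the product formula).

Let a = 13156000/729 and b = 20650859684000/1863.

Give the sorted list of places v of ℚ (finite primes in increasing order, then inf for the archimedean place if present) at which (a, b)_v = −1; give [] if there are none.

[5, 11, 17, 31]

(a, b) ≡ (32890, 848470) mod (ℚ^×)²; places V = {2, 3, 5, 7, 11, 13, 17, 23, 31, ∞}.
(a,b)_5: α=3, u≡2; β=3, v≡4 (mod 5); (2|5)=-1, (4|5)=+1; sign (−1)^0·-1^3·+1^3 = -1.
(a,b)_7: α=0, u≡4; β=3, v≡6 (mod 7); (4|7)=+1, (6|7)=-1; sign (−1)^0·+1^3·-1^0 = +1.
(a,b)_13: α=1, u≡2; β=4, v≡4 (mod 13); (2|13)=-1, (4|13)=+1; sign (−1)^0·-1^4·+1^1 = +1.
(a,b)_11: α=1, u≡1; β=0, v≡10 (mod 11); (1|11)=+1, (10|11)=-1; sign (−1)^0·+1^0·-1^1 = -1.
(a,b)_∞: sgn(32890)=+, sgn(848470)=+, so +1.
(a,b)_2: α=5, β=5; u≡5, v≡3 (mod 8); ε(u)ε(v)=0·1, αω(v)=5·1, βω(u)=5·1; sum ≡ 0  ⇒  +1.
(a,b)_17: α=0, u≡14; β=1, v≡4 (mod 17); (14|17)=-1, (4|17)=+1; sign (−1)^0·-1^1·+1^0 = -1.
(a,b)_31: α=0, u≡6; β=1, v≡10 (mod 31); (6|31)=-1, (10|31)=+1; sign (−1)^0·-1^1·+1^0 = -1.
(a,b)_3: α=-6, u≡1; β=-4, v≡1 (mod 3); (1|3)=+1, (1|3)=+1; sign (−1)^0·+1^-4·+1^-6 = +1.
(a,b)_23: α=1, u≡8; β=-1, v≡11 (mod 23); (8|23)=+1, (11|23)=-1; sign (−1)^1·+1^-1·-1^1 = +1.
(32890, 848470 / ℚ) ramifies at {5, 11, 17, 31}: a division algebra.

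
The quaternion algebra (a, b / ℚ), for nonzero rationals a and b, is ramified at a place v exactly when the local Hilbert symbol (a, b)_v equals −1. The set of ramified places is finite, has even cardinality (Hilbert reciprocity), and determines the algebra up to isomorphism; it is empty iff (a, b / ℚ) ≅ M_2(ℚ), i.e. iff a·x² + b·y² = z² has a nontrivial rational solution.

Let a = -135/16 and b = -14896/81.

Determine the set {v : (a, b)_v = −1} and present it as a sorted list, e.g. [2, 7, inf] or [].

Mod squares: a ≡ -15, b ≡ -19. Check v ∈ {∞, 2, 3, 5, 7, 19}.
v=3: a=3^3·(≡1), b=3^-4·(≡2) mod 3; (1|3)=+1, (2|3)=-1; (−1)^{3·-4·1}·(+1)^-4·(-1)^3 = -1.
v=19: a=19^0·(≡7), b=19^1·(≡18) mod 19; (7|19)=+1, (18|19)=-1; (−1)^{0·1·9}·(+1)^1·(-1)^0 = +1.
v=∞: -15 < 0 and -19 < 0  ⇒  (a,b)_∞ = -1.
v=7: a=7^0·(≡6), b=7^2·(≡1) mod 7; (6|7)=-1, (1|7)=+1; (−1)^{0·2·3}·(-1)^2·(+1)^0 = +1.
v=5: a=5^1·(≡3), b=5^0·(≡4) mod 5; (3|5)=-1, (4|5)=+1; (−1)^{1·0·2}·(-1)^0·(+1)^1 = +1.
v=2: v_2(a)=-4, v_2(b)=4; units ≡ 1, 5 (mod 8); ε·ε+αω+βω = 0·0+-4·1+4·0 ≡ 0  ⇒  (a,b)_2 = +1.
(-15, -19 / ℚ) ramifies at {3, ∞}: a division algebra.

[3, inf]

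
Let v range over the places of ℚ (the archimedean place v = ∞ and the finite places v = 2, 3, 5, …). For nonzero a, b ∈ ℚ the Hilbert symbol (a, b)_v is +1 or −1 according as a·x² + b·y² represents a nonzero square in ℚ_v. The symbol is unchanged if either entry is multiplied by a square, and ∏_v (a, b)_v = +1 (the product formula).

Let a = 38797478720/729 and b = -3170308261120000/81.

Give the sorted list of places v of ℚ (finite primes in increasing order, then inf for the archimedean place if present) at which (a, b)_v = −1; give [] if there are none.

[2, 5, 7, 13]

Mod squares: a ≡ 5, b ≡ -2002. Check v ∈ {∞, 2, 3, 5, 7, 11, 13}.
v=13: a=13^2·(≡6), b=13^3·(≡7) mod 13; (6|13)=-1, (7|13)=-1; (−1)^{2·3·6}·(-1)^3·(-1)^2 = -1.
v=2: v_2(a)=6, v_2(b)=11; units ≡ 5, 7 (mod 8); ε·ε+αω+βω = 0·1+6·0+11·1 ≡ 1  ⇒  (a,b)_2 = -1.
v=7: a=7^2·(≡6), b=7^1·(≡4) mod 7; (6|7)=-1, (4|7)=+1; (−1)^{2·1·3}·(-1)^1·(+1)^2 = -1.
v=3: a=3^-6·(≡2), b=3^-4·(≡2) mod 3; (2|3)=-1, (2|3)=-1; (−1)^{-6·-4·1}·(-1)^-4·(-1)^-6 = +1.
v=11: a=11^4·(≡3), b=11^5·(≡1) mod 11; (3|11)=+1, (1|11)=+1; (−1)^{4·5·5}·(+1)^5·(+1)^4 = +1.
v=∞: 5 > 0 and -2002 < 0  ⇒  (a,b)_∞ = +1.
v=5: a=5^1·(≡1), b=5^4·(≡3) mod 5; (1|5)=+1, (3|5)=-1; (−1)^{1·4·2}·(+1)^4·(-1)^1 = -1.
|Ram(5, -2002)| = 4, even; anisotropic at {2, 5, 7, 13}.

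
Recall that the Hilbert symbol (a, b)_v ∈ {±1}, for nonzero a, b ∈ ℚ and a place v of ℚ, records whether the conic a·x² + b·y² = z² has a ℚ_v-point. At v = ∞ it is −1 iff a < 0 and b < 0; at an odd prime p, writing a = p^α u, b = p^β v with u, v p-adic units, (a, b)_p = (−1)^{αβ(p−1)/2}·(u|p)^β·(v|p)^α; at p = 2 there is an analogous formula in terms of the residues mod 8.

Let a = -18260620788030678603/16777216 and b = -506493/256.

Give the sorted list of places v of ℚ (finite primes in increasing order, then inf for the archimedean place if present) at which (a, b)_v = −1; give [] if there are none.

Mod squares: a ≡ -97643, b ≡ -37. Check v ∈ {∞, 2, 3, 7, 13, 29, 37}.
v=29: a=29^1·(≡8), b=29^0·(≡19) mod 29; (8|29)=-1, (19|29)=-1; (−1)^{1·0·14}·(-1)^0·(-1)^1 = -1.
v=3: a=3^14·(≡1), b=3^4·(≡2) mod 3; (1|3)=+1, (2|3)=-1; (−1)^{14·4·1}·(+1)^4·(-1)^14 = +1.
v=2: v_2(a)=-24, v_2(b)=-8; units ≡ 5, 3 (mod 8); ε·ε+αω+βω = 0·1+-24·1+-8·1 ≡ 0  ⇒  (a,b)_2 = +1.
v=13: a=13^5·(≡4), b=13^2·(≡5) mod 13; (4|13)=+1, (5|13)=-1; (−1)^{5·2·6}·(+1)^2·(-1)^5 = -1.
v=∞: -97643 < 0 and -37 < 0  ⇒  (a,b)_∞ = -1.
v=7: a=7^1·(≡2), b=7^0·(≡5) mod 7; (2|7)=+1, (5|7)=-1; (−1)^{1·0·3}·(+1)^0·(-1)^1 = -1.
v=37: a=37^3·(≡28), b=37^1·(≡12) mod 37; (28|37)=+1, (12|37)=+1; (−1)^{3·1·18}·(+1)^1·(+1)^3 = +1.
|Ram(-97643, -37)| = 4, even; anisotropic at {7, 13, 29, ∞}.

[7, 13, 29, inf]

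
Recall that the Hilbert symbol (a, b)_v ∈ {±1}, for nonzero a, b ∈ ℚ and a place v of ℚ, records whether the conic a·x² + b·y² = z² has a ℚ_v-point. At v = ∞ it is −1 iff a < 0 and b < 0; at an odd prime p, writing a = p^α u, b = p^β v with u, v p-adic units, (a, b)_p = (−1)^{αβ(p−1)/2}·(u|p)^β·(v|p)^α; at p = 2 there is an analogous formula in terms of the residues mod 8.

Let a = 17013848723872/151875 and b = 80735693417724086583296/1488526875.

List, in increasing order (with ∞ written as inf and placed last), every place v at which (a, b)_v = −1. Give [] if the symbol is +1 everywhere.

(a, b) ≡ (1326, 663) mod (ℚ^×)²; places V = {2, 3, 5, 7, 11, 13, 17, 23, ∞}.
(a,b)_∞: sgn(1326)=+, sgn(663)=+, so +1.
(a,b)_3: α=-5, u≡1; β=-9, v≡2 (mod 3); (1|3)=+1, (2|3)=-1; sign (−1)^1·+1^-9·-1^-5 = +1.
(a,b)_17: α=1, u≡14; β=1, v≡10 (mod 17); (14|17)=-1, (10|17)=-1; sign (−1)^0·-1^1·-1^1 = +1.
(a,b)_13: α=3, u≡11; β=5, v≡10 (mod 13); (11|13)=-1, (10|13)=+1; sign (−1)^0·-1^5·+1^3 = -1.
(a,b)_23: α=0, u≡7; β=2, v≡7 (mod 23); (7|23)=-1, (7|23)=-1; sign (−1)^0·-1^2·-1^0 = +1.
(a,b)_2: α=5, β=22; u≡7, v≡7 (mod 8); ε(u)ε(v)=1·1, αω(v)=5·0, βω(u)=22·0; sum ≡ 1  ⇒  -1.
(a,b)_11: α=2, u≡8; β=-2, v≡5 (mod 11); (8|11)=-1, (5|11)=+1; sign (−1)^0·-1^-2·+1^2 = +1.
(a,b)_5: α=-4, u≡4; β=-4, v≡2 (mod 5); (4|5)=+1, (2|5)=-1; sign (−1)^0·+1^-4·-1^-4 = +1.
(a,b)_7: α=6, u≡6; β=8, v≡6 (mod 7); (6|7)=-1, (6|7)=-1; sign (−1)^0·-1^8·-1^6 = +1.
|Ram(1326, 663)| = 2, even; anisotropic at {2, 13}.

[2, 13]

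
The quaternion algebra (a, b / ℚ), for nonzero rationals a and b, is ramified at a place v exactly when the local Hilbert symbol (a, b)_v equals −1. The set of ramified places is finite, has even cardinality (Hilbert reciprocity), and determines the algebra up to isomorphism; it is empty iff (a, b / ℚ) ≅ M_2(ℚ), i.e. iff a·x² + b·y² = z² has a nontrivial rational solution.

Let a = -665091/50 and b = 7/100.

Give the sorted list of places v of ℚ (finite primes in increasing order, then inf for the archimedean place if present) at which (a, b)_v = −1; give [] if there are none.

[17, 23]

(a, b) ≡ (-16422, 7) mod (ℚ^×)²; places V = {2, 3, 5, 7, 17, 23, ∞}.
(a,b)_17: α=1, u≡6; β=0, v≡5 (mod 17); (6|17)=-1, (5|17)=-1; sign (−1)^0·-1^0·-1^1 = -1.
(a,b)_3: α=5, u≡1; β=0, v≡1 (mod 3); (1|3)=+1, (1|3)=+1; sign (−1)^0·+1^0·+1^5 = +1.
(a,b)_5: α=-2, u≡2; β=-2, v≡3 (mod 5); (2|5)=-1, (3|5)=-1; sign (−1)^0·-1^-2·-1^-2 = +1.
(a,b)_2: α=-1, β=-2; u≡5, v≡7 (mod 8); ε(u)ε(v)=0·1, αω(v)=-1·0, βω(u)=-2·1; sum ≡ 0  ⇒  +1.
(a,b)_∞: sgn(-16422)=−, sgn(7)=+, so +1.
(a,b)_7: α=1, u≡5; β=1, v≡4 (mod 7); (5|7)=-1, (4|7)=+1; sign (−1)^1·-1^1·+1^1 = +1.
(a,b)_23: α=1, u≡10; β=0, v≡21 (mod 23); (10|23)=-1, (21|23)=-1; sign (−1)^0·-1^0·-1^1 = -1.
|Ram(-16422, 7)| = 2, even; anisotropic at {17, 23}.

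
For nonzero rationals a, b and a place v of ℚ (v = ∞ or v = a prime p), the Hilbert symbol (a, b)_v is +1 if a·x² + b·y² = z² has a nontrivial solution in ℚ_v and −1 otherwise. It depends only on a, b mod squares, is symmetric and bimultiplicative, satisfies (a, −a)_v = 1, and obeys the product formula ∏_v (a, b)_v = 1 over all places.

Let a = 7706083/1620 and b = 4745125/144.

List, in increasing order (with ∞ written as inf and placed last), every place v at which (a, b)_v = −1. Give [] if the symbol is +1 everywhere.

[5, 11]

Mod squares: a ≡ 935, b ≡ 189805. Check v ∈ {∞, 2, 3, 5, 7, 11, 17, 29}.
v=3: a=3^-4·(≡2), b=3^-2·(≡1) mod 3; (2|3)=-1, (1|3)=+1; (−1)^{-4·-2·1}·(-1)^-2·(+1)^-4 = +1.
v=29: a=29^2·(≡22), b=29^1·(≡22) mod 29; (22|29)=+1, (22|29)=+1; (−1)^{2·1·14}·(+1)^1·(+1)^2 = +1.
v=∞: 935 > 0 and 189805 > 0  ⇒  (a,b)_∞ = +1.
v=7: a=7^2·(≡4), b=7^1·(≡4) mod 7; (4|7)=+1, (4|7)=+1; (−1)^{2·1·3}·(+1)^1·(+1)^2 = +1.
v=11: a=11^1·(≡6), b=11^1·(≡10) mod 11; (6|11)=-1, (10|11)=-1; (−1)^{1·1·5}·(-1)^1·(-1)^1 = -1.
v=5: a=5^-1·(≡2), b=5^3·(≡4) mod 5; (2|5)=-1, (4|5)=+1; (−1)^{-1·3·2}·(-1)^3·(+1)^-1 = -1.
v=2: v_2(a)=-2, v_2(b)=-4; units ≡ 7, 5 (mod 8); ε·ε+αω+βω = 1·0+-2·1+-4·0 ≡ 0  ⇒  (a,b)_2 = +1.
v=17: a=17^1·(≡9), b=17^1·(≡13) mod 17; (9|17)=+1, (13|17)=+1; (−1)^{1·1·8}·(+1)^1·(+1)^1 = +1.
|Ram(935, 189805)| = 2, even; anisotropic at {5, 11}.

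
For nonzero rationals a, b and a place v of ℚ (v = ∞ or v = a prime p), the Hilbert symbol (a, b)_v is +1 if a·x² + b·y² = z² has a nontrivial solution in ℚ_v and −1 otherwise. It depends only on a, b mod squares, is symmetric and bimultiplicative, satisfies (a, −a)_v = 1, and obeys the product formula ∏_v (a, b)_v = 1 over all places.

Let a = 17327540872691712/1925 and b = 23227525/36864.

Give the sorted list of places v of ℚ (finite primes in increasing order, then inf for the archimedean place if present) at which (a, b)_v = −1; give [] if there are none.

[7, 11, 17, 47]

Mod squares: a ≡ 1005362539181, b ≡ 929101. Check v ∈ {∞, 2, 3, 5, 7, 11, 13, 17, 23, 31, 41, 43, 47}.
v=3: a=3^4·(≡2), b=3^-2·(≡1) mod 3; (2|3)=-1, (1|3)=+1; (−1)^{4·-2·1}·(-1)^-2·(+1)^4 = +1.
v=23: a=23^1·(≡6), b=23^0·(≡12) mod 23; (6|23)=+1, (12|23)=+1; (−1)^{1·0·11}·(+1)^0·(+1)^1 = +1.
v=17: a=17^1·(≡14), b=17^1·(≡15) mod 17; (14|17)=-1, (15|17)=+1; (−1)^{1·1·8}·(-1)^1·(+1)^1 = -1.
v=∞: 1005362539181 > 0 and 929101 > 0  ⇒  (a,b)_∞ = +1.
v=31: a=31^1·(≡27), b=31^1·(≡1) mod 31; (27|31)=-1, (1|31)=+1; (−1)^{1·1·15}·(-1)^1·(+1)^1 = +1.
v=11: a=11^-1·(≡8), b=11^0·(≡8) mod 11; (8|11)=-1, (8|11)=-1; (−1)^{-1·0·5}·(-1)^0·(-1)^-1 = -1.
v=7: a=7^-1·(≡6), b=7^0·(≡3) mod 7; (6|7)=-1, (3|7)=-1; (−1)^{-1·0·3}·(-1)^0·(-1)^-1 = -1.
v=13: a=13^1·(≡5), b=13^0·(≡1) mod 13; (5|13)=-1, (1|13)=+1; (−1)^{1·0·6}·(-1)^0·(+1)^1 = +1.
v=2: v_2(a)=14, v_2(b)=-12; units ≡ 5, 5 (mod 8); ε·ε+αω+βω = 0·0+14·1+-12·1 ≡ 0  ⇒  (a,b)_2 = +1.
v=43: a=43^1·(≡2), b=43^1·(≡4) mod 43; (2|43)=-1, (4|43)=+1; (−1)^{1·1·21}·(-1)^1·(+1)^1 = +1.
v=47: a=47^1·(≡7), b=47^0·(≡46) mod 47; (7|47)=+1, (46|47)=-1; (−1)^{1·0·23}·(+1)^0·(-1)^1 = -1.
v=5: a=5^-2·(≡1), b=5^2·(≡4) mod 5; (1|5)=+1, (4|5)=+1; (−1)^{-2·2·2}·(+1)^2·(+1)^-2 = +1.
v=41: a=41^1·(≡24), b=41^1·(≡22) mod 41; (24|41)=-1, (22|41)=-1; (−1)^{1·1·20}·(-1)^1·(-1)^1 = +1.
(1005362539181, 929101 / ℚ) ramifies at {7, 11, 17, 47}: a division algebra.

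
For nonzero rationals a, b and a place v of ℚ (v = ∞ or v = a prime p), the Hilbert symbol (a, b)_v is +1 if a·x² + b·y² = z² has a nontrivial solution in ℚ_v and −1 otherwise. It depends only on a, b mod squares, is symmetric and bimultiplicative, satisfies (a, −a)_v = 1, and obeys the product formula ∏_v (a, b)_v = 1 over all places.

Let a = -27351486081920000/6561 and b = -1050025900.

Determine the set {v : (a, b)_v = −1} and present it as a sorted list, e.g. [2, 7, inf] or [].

[11, 23, 29, inf]

(a, b) ≡ (-667667, -1771) mod (ℚ^×)²; places V = {2, 3, 5, 7, 11, 13, 23, 29, ∞}.
(a,b)_7: α=1, u≡2; β=3, v≡3 (mod 7); (2|7)=+1, (3|7)=-1; sign (−1)^1·+1^3·-1^1 = +1.
(a,b)_2: α=10, β=2; u≡5, v≡5 (mod 8); ε(u)ε(v)=0·0, αω(v)=10·1, βω(u)=2·1; sum ≡ 0  ⇒  +1.
(a,b)_23: α=3, u≡17; β=1, v≡21 (mod 23); (17|23)=-1, (21|23)=-1; sign (−1)^1·-1^1·-1^3 = -1.
(a,b)_11: α=3, u≡4; β=3, v≡9 (mod 11); (4|11)=+1, (9|11)=+1; sign (−1)^1·+1^3·+1^3 = -1.
(a,b)_∞: sgn(-667667)=−, sgn(-1771)=−, so -1.
(a,b)_13: α=1, u≡4; β=0, v≡12 (mod 13); (4|13)=+1, (12|13)=+1; sign (−1)^0·+1^0·+1^1 = +1.
(a,b)_29: α=1, u≡14; β=0, v≡10 (mod 29); (14|29)=-1, (10|29)=-1; sign (−1)^0·-1^0·-1^1 = -1.
(a,b)_3: α=-8, u≡1; β=0, v≡2 (mod 3); (1|3)=+1, (2|3)=-1; sign (−1)^0·+1^0·-1^-8 = +1.
(a,b)_5: α=4, u≡3; β=2, v≡4 (mod 5); (3|5)=-1, (4|5)=+1; sign (−1)^0·-1^2·+1^4 = +1.
(-667667, -1771 / ℚ) ramifies at {11, 23, 29, ∞}: a division algebra.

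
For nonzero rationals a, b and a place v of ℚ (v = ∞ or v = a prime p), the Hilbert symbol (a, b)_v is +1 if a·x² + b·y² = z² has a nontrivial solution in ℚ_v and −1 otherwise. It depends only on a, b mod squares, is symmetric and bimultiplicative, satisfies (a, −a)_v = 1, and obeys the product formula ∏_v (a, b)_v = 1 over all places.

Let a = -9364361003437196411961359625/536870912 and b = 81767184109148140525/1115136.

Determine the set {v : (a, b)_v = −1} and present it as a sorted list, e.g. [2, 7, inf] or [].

(a, b) ≡ (-125970, 9061) mod (ℚ^×)²; places V = {2, 3, 5, 11, 13, 17, 19, 29, 41, ∞}.
(a,b)_5: α=3, u≡4; β=2, v≡1 (mod 5); (4|5)=+1, (1|5)=+1; sign (−1)^0·+1^2·+1^3 = +1.
(a,b)_13: α=1, u≡7; β=1, v≡2 (mod 13); (7|13)=-1, (2|13)=-1; sign (−1)^0·-1^1·-1^1 = +1.
(a,b)_29: α=6, u≡20; β=6, v≡20 (mod 29); (20|29)=+1, (20|29)=+1; sign (−1)^0·+1^6·+1^6 = +1.
(a,b)_∞: sgn(-125970)=−, sgn(9061)=+, so +1.
(a,b)_3: α=5, u≡1; β=-2, v≡1 (mod 3); (1|3)=+1, (1|3)=+1; sign (−1)^0·+1^-2·+1^5 = +1.
(a,b)_41: α=4, u≡2; β=3, v≡37 (mod 41); (2|41)=+1, (37|41)=+1; sign (−1)^0·+1^3·+1^4 = +1.
(a,b)_2: α=-29, β=-10; u≡7, v≡5 (mod 8); ε(u)ε(v)=1·0, αω(v)=-29·1, βω(u)=-10·0; sum ≡ 1  ⇒  -1.
(a,b)_17: α=1, u≡4; β=1, v≡12 (mod 17); (4|17)=+1, (12|17)=-1; sign (−1)^0·+1^1·-1^1 = -1.
(a,b)_11: α=2, u≡2; β=-2, v≡6 (mod 11); (2|11)=-1, (6|11)=-1; sign (−1)^0·-1^-2·-1^2 = +1.
(a,b)_19: α=3, u≡5; β=2, v≡4 (mod 19); (5|19)=+1, (4|19)=+1; sign (−1)^0·+1^2·+1^3 = +1.
Ram(-125970, 9061) = {2, 17}; no ℚ_2-point on the conic.

[2, 17]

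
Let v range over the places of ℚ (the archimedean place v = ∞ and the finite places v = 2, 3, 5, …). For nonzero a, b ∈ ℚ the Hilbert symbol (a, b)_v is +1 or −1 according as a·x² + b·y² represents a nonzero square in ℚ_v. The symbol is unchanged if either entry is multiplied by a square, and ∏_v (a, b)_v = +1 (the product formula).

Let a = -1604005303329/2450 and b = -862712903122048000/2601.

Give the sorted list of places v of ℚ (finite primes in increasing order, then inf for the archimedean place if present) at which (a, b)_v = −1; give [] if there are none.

[5, 29, 31, inf]

(a, b) ≡ (-810898, -205) mod (ℚ^×)²; places V = {2, 3, 5, 7, 11, 13, 17, 29, 31, 41, ∞}.
(a,b)_5: α=-2, u≡2; β=3, v≡1 (mod 5); (2|5)=-1, (1|5)=+1; sign (−1)^0·-1^3·+1^-2 = -1.
(a,b)_17: α=2, u≡2; β=-2, v≡4 (mod 17); (2|17)=+1, (4|17)=+1; sign (−1)^0·+1^-2·+1^2 = +1.
(a,b)_11: α=1, u≡1; β=2, v≡3 (mod 11); (1|11)=+1, (3|11)=+1; sign (−1)^0·+1^2·+1^1 = +1.
(a,b)_3: α=4, u≡2; β=-2, v≡2 (mod 3); (2|3)=-1, (2|3)=-1; sign (−1)^0·-1^-2·-1^4 = +1.
(a,b)_∞: sgn(-810898)=−, sgn(-205)=−, so -1.
(a,b)_31: α=1, u≡13; β=2, v≡30 (mod 31); (13|31)=-1, (30|31)=-1; sign (−1)^0·-1^2·-1^1 = -1.
(a,b)_29: α=1, u≡23; β=2, v≡15 (mod 29); (23|29)=+1, (15|29)=-1; sign (−1)^0·+1^2·-1^1 = -1.
(a,b)_13: α=2, u≡12; β=0, v≡4 (mod 13); (12|13)=+1, (4|13)=+1; sign (−1)^0·+1^0·+1^2 = +1.
(a,b)_41: α=1, u≡33; β=3, v≡39 (mod 41); (33|41)=+1, (39|41)=+1; sign (−1)^0·+1^3·+1^1 = +1.
(a,b)_2: α=-1, β=10; u≡7, v≡3 (mod 8); ε(u)ε(v)=1·1, αω(v)=-1·1, βω(u)=10·0; sum ≡ 0  ⇒  +1.
(a,b)_7: α=-2, u≡5; β=0, v≡5 (mod 7); (5|7)=-1, (5|7)=-1; sign (−1)^0·-1^0·-1^-2 = +1.
|Ram(-810898, -205)| = 4, even; anisotropic at {5, 29, 31, ∞}.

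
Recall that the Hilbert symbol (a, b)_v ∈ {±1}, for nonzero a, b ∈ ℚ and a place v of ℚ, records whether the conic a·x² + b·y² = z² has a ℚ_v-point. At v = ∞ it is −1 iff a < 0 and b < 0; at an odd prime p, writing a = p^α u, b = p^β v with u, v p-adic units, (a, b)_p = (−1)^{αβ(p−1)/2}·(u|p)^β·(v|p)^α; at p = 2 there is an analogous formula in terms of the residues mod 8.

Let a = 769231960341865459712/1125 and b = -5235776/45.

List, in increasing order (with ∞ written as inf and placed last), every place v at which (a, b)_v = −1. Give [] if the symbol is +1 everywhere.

[2, 5, 7, 13]

Mod squares: a ≡ 58435, b ≡ -409045. Check v ∈ {∞, 2, 3, 5, 7, 13, 29, 31}.
v=∞: 58435 > 0 and -409045 < 0  ⇒  (a,b)_∞ = +1.
v=29: a=29^3·(≡19), b=29^1·(≡26) mod 29; (19|29)=-1, (26|29)=-1; (−1)^{3·1·14}·(-1)^1·(-1)^3 = +1.
v=3: a=3^-2·(≡1), b=3^-2·(≡2) mod 3; (1|3)=+1, (2|3)=-1; (−1)^{-2·-2·1}·(+1)^-2·(-1)^-2 = +1.
v=2: v_2(a)=12, v_2(b)=6; units ≡ 3, 3 (mod 8); ε·ε+αω+βω = 1·1+12·1+6·1 ≡ 1  ⇒  (a,b)_2 = -1.
v=7: a=7^6·(≡3), b=7^1·(≡1) mod 7; (3|7)=-1, (1|7)=+1; (−1)^{6·1·3}·(-1)^1·(+1)^6 = -1.
v=13: a=13^3·(≡10), b=13^1·(≡11) mod 13; (10|13)=+1, (11|13)=-1; (−1)^{3·1·6}·(+1)^1·(-1)^3 = -1.
v=31: a=31^3·(≡19), b=31^1·(≡26) mod 31; (19|31)=+1, (26|31)=-1; (−1)^{3·1·15}·(+1)^1·(-1)^3 = +1.
v=5: a=5^-3·(≡3), b=5^-1·(≡1) mod 5; (3|5)=-1, (1|5)=+1; (−1)^{-3·-1·2}·(-1)^-1·(+1)^-3 = -1.
|Ram(58435, -409045)| = 4, even; anisotropic at {2, 5, 7, 13}.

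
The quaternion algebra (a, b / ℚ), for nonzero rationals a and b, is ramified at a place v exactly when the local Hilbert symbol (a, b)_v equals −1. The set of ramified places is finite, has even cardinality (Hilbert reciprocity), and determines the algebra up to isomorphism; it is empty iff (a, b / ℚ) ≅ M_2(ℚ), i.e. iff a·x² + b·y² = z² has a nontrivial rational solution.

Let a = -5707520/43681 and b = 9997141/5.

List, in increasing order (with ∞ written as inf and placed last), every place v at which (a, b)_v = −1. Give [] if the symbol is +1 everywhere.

[7, 11]

Mod squares: a ≡ -455, b ≡ 413105. Check v ∈ {∞, 2, 5, 7, 11, 13, 19, 29, 37}.
v=2: v_2(a)=8, v_2(b)=0; units ≡ 1, 1 (mod 8); ε·ε+αω+βω = 0·0+8·0+0·0 ≡ 0  ⇒  (a,b)_2 = +1.
v=∞: -455 < 0 and 413105 > 0  ⇒  (a,b)_∞ = +1.
v=5: a=5^1·(≡1), b=5^-1·(≡1) mod 5; (1|5)=+1, (1|5)=+1; (−1)^{1·-1·2}·(+1)^-1·(+1)^1 = +1.
v=37: a=37^0·(≡3), b=37^1·(≡26) mod 37; (3|37)=+1, (26|37)=+1; (−1)^{0·1·18}·(+1)^1·(+1)^0 = +1.
v=11: a=11^-2·(≡8), b=11^3·(≡4) mod 11; (8|11)=-1, (4|11)=+1; (−1)^{-2·3·5}·(-1)^3·(+1)^-2 = -1.
v=19: a=19^-2·(≡6), b=19^0·(≡5) mod 19; (6|19)=+1, (5|19)=+1; (−1)^{-2·0·9}·(+1)^0·(+1)^-2 = +1.
v=13: a=13^1·(≡9), b=13^0·(≡10) mod 13; (9|13)=+1, (10|13)=+1; (−1)^{1·0·6}·(+1)^0·(+1)^1 = +1.
v=29: a=29^0·(≡4), b=29^1·(≡7) mod 29; (4|29)=+1, (7|29)=+1; (−1)^{0·1·14}·(+1)^1·(+1)^0 = +1.
v=7: a=7^3·(≡6), b=7^1·(≡6) mod 7; (6|7)=-1, (6|7)=-1; (−1)^{3·1·3}·(-1)^1·(-1)^3 = -1.
|Ram(-455, 413105)| = 2, even; anisotropic at {7, 11}.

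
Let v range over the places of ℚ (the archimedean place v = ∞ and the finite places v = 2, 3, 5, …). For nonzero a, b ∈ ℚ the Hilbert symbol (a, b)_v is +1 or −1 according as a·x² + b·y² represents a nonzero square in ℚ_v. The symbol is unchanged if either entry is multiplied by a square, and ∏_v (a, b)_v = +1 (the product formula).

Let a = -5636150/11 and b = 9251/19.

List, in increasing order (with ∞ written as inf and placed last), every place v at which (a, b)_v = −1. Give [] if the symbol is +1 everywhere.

[11, 19]

(a, b) ≡ (-14674, 209) mod (ℚ^×)²; places V = {2, 5, 11, 13, 19, 23, 29, ∞}.
(a,b)_5: α=2, u≡4; β=0, v≡4 (mod 5); (4|5)=+1, (4|5)=+1; sign (−1)^0·+1^0·+1^2 = +1.
(a,b)_23: α=1, u≡16; β=0, v≡16 (mod 23); (16|23)=+1, (16|23)=+1; sign (−1)^0·+1^0·+1^1 = +1.
(a,b)_2: α=1, β=0; u≡7, v≡1 (mod 8); ε(u)ε(v)=1·0, αω(v)=1·0, βω(u)=0·0; sum ≡ 0  ⇒  +1.
(a,b)_19: α=0, u≡13; β=-1, v≡17 (mod 19); (13|19)=-1, (17|19)=+1; sign (−1)^0·-1^-1·+1^0 = -1.
(a,b)_11: α=-1, u≡8; β=1, v≡2 (mod 11); (8|11)=-1, (2|11)=-1; sign (−1)^1·-1^1·-1^-1 = -1.
(a,b)_13: α=2, u≡9; β=0, v≡10 (mod 13); (9|13)=+1, (10|13)=+1; sign (−1)^0·+1^0·+1^2 = +1.
(a,b)_∞: sgn(-14674)=−, sgn(209)=+, so +1.
(a,b)_29: α=1, u≡6; β=2, v≡25 (mod 29); (6|29)=+1, (25|29)=+1; sign (−1)^0·+1^2·+1^1 = +1.
Ram(-14674, 209) = {11, 19}; no ℚ_11-point on the conic.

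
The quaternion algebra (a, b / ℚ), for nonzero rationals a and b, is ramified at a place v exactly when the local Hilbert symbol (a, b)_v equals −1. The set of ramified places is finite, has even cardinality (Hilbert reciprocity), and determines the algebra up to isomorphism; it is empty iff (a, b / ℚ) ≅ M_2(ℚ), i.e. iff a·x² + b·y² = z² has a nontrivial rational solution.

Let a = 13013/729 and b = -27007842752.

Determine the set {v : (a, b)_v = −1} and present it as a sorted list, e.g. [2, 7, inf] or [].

[7, 11]

(a, b) ≡ (77, -28823) mod (ℚ^×)²; places V = {2, 3, 7, 11, 13, 19, 37, 41, ∞}.
(a,b)_13: α=2, u≡12; β=0, v≡6 (mod 13); (12|13)=+1, (6|13)=-1; sign (−1)^0·+1^0·-1^2 = +1.
(a,b)_2: α=0, β=6; u≡5, v≡1 (mod 8); ε(u)ε(v)=0·0, αω(v)=0·0, βω(u)=6·1; sum ≡ 0  ⇒  +1.
(a,b)_7: α=1, u≡4; β=0, v≡5 (mod 7); (4|7)=+1, (5|7)=-1; sign (−1)^0·+1^0·-1^1 = -1.
(a,b)_37: α=0, u≡1; β=1, v≡2 (mod 37); (1|37)=+1, (2|37)=-1; sign (−1)^0·+1^1·-1^0 = +1.
(a,b)_19: α=0, u≡16; β=1, v≡3 (mod 19); (16|19)=+1, (3|19)=-1; sign (−1)^0·+1^1·-1^0 = +1.
(a,b)_11: α=1, u≡2; β=4, v≡6 (mod 11); (2|11)=-1, (6|11)=-1; sign (−1)^0·-1^4·-1^1 = -1.
(a,b)_3: α=-6, u≡2; β=0, v≡1 (mod 3); (2|3)=-1, (1|3)=+1; sign (−1)^0·-1^0·+1^-6 = +1.
(a,b)_∞: sgn(77)=+, sgn(-28823)=−, so +1.
(a,b)_41: α=0, u≡21; β=1, v≡22 (mod 41); (21|41)=+1, (22|41)=-1; sign (−1)^0·+1^1·-1^0 = +1.
|Ram(77, -28823)| = 2, even; anisotropic at {7, 11}.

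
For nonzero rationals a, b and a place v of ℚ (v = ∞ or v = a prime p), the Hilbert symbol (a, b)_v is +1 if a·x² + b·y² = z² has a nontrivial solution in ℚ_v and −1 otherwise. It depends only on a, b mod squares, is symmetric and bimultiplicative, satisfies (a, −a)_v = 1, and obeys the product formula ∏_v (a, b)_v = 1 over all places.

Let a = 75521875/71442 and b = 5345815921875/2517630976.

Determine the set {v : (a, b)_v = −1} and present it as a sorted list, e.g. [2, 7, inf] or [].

[11, 13]

(a, b) ≡ (1430, 11) mod (ℚ^×)²; places V = {2, 3, 5, 7, 11, 13, ∞}.
(a,b)_11: α=1, u≡1; β=3, v≡9 (mod 11); (1|11)=+1, (9|11)=+1; sign (−1)^1·+1^3·+1^1 = -1.
(a,b)_13: α=3, u≡6; β=4, v≡11 (mod 13); (6|13)=-1, (11|13)=-1; sign (−1)^0·-1^4·-1^3 = -1.
(a,b)_7: α=-2, u≡1; β=-4, v≡4 (mod 7); (1|7)=+1, (4|7)=+1; sign (−1)^0·+1^-4·+1^-2 = +1.
(a,b)_3: α=-6, u≡2; β=2, v≡2 (mod 3); (2|3)=-1, (2|3)=-1; sign (−1)^0·-1^2·-1^-6 = +1.
(a,b)_5: α=5, u≡1; β=6, v≡4 (mod 5); (1|5)=+1, (4|5)=+1; sign (−1)^0·+1^6·+1^5 = +1.
(a,b)_2: α=-1, β=-20; u≡3, v≡3 (mod 8); ε(u)ε(v)=1·1, αω(v)=-1·1, βω(u)=-20·1; sum ≡ 0  ⇒  +1.
(a,b)_∞: sgn(1430)=+, sgn(11)=+, so +1.
|Ram(1430, 11)| = 2, even; anisotropic at {11, 13}.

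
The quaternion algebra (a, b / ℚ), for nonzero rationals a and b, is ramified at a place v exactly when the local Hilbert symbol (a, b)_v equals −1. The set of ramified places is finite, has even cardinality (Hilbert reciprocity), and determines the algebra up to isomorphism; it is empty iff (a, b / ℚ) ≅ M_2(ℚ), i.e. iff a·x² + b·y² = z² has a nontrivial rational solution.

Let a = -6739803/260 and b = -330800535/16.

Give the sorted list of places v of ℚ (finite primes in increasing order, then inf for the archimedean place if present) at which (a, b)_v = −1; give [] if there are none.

[5, 13, 17, 29, 37, inf]

Mod squares: a ≡ -993395, b ≡ -36755615. Check v ∈ {∞, 2, 3, 5, 7, 13, 17, 29, 31, 37}.
v=∞: -993395 < 0 and -36755615 < 0  ⇒  (a,b)_∞ = -1.
v=17: a=17^1·(≡3), b=17^1·(≡9) mod 17; (3|17)=-1, (9|17)=+1; (−1)^{1·1·8}·(-1)^1·(+1)^1 = -1.
v=3: a=3^2·(≡1), b=3^2·(≡1) mod 3; (1|3)=+1, (1|3)=+1; (−1)^{2·2·1}·(+1)^2·(+1)^2 = +1.
v=7: a=7^2·(≡3), b=7^0·(≡6) mod 7; (3|7)=-1, (6|7)=-1; (−1)^{2·0·3}·(-1)^0·(-1)^2 = +1.
v=29: a=29^1·(≡1), b=29^1·(≡2) mod 29; (1|29)=+1, (2|29)=-1; (−1)^{1·1·14}·(+1)^1·(-1)^1 = -1.
v=5: a=5^-1·(≡1), b=5^1·(≡3) mod 5; (1|5)=+1, (3|5)=-1; (−1)^{-1·1·2}·(+1)^1·(-1)^-1 = -1.
v=2: v_2(a)=-2, v_2(b)=-4; units ≡ 5, 1 (mod 8); ε·ε+αω+βω = 0·0+-2·0+-4·1 ≡ 0  ⇒  (a,b)_2 = +1.
v=31: a=31^1·(≡25), b=31^1·(≡11) mod 31; (25|31)=+1, (11|31)=-1; (−1)^{1·1·15}·(+1)^1·(-1)^1 = +1.
v=37: a=37^0·(≡6), b=37^1·(≡24) mod 37; (6|37)=-1, (24|37)=-1; (−1)^{0·1·18}·(-1)^1·(-1)^0 = -1.
v=13: a=13^-1·(≡3), b=13^1·(≡6) mod 13; (3|13)=+1, (6|13)=-1; (−1)^{-1·1·6}·(+1)^1·(-1)^-1 = -1.
Ram(-993395, -36755615) = {5, 13, 17, 29, 37, ∞}; no ℚ_5-point on the conic.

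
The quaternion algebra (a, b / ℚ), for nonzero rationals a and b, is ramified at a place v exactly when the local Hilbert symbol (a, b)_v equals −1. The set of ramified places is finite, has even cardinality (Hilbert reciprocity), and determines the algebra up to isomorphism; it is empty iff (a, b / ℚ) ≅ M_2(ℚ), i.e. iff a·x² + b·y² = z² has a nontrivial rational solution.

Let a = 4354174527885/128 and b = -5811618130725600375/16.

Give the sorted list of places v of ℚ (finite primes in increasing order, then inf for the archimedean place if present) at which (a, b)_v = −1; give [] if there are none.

(a, b) ≡ (33090330, -25935) mod (ℚ^×)²; places V = {2, 3, 5, 7, 13, 17, 19, 23, 31, ∞}.
(a,b)_13: α=1, u≡1; β=3, v≡6 (mod 13); (1|13)=+1, (6|13)=-1; sign (−1)^0·+1^3·-1^1 = -1.
(a,b)_∞: sgn(33090330)=+, sgn(-25935)=−, so +1.
(a,b)_3: α=7, u≡1; β=1, v≡1 (mod 3); (1|3)=+1, (1|3)=+1; sign (−1)^1·+1^1·+1^7 = -1.
(a,b)_7: α=1, u≡6; β=1, v≡3 (mod 7); (6|7)=-1, (3|7)=-1; sign (−1)^1·-1^1·-1^1 = -1.
(a,b)_23: α=1, u≡14; β=2, v≡1 (mod 23); (14|23)=-1, (1|23)=+1; sign (−1)^0·-1^2·+1^1 = +1.
(a,b)_31: α=1, u≡1; β=2, v≡3 (mod 31); (1|31)=+1, (3|31)=-1; sign (−1)^0·+1^2·-1^1 = -1.
(a,b)_2: α=-7, β=-4; u≡5, v≡1 (mod 8); ε(u)ε(v)=0·0, αω(v)=-7·0, βω(u)=-4·1; sum ≡ 0  ⇒  +1.
(a,b)_19: α=2, u≡11; β=3, v≡12 (mod 19); (11|19)=+1, (12|19)=-1; sign (−1)^0·+1^3·-1^2 = +1.
(a,b)_5: α=1, u≡4; β=3, v≡2 (mod 5); (4|5)=+1, (2|5)=-1; sign (−1)^0·+1^3·-1^1 = -1.
(a,b)_17: α=1, u≡12; β=2, v≡3 (mod 17); (12|17)=-1, (3|17)=-1; sign (−1)^0·-1^2·-1^1 = -1.
|Ram(33090330, -25935)| = 6, even; anisotropic at {3, 5, 7, 13, 17, 31}.

[3, 5, 7, 13, 17, 31]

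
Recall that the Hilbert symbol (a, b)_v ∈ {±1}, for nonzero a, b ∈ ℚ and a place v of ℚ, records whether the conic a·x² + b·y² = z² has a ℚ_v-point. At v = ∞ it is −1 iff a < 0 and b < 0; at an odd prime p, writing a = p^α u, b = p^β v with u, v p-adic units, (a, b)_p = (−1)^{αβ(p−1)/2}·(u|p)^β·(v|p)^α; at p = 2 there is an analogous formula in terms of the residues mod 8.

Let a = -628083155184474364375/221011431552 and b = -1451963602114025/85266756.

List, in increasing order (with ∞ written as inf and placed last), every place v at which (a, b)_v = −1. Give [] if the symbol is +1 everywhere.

(a, b) ≡ (-11726, -41) mod (ℚ^×)²; places V = {2, 3, 5, 7, 11, 13, 19, 29, 41, ∞}.
(a,b)_5: α=4, u≡1; β=2, v≡4 (mod 5); (1|5)=+1, (4|5)=+1; sign (−1)^0·+1^2·+1^4 = +1.
(a,b)_11: α=5, u≡9; β=2, v≡5 (mod 11); (9|11)=+1, (5|11)=+1; sign (−1)^0·+1^2·+1^5 = +1.
(a,b)_3: α=-14, u≡1; β=-10, v≡1 (mod 3); (1|3)=+1, (1|3)=+1; sign (−1)^0·+1^-10·+1^-14 = +1.
(a,b)_∞: sgn(-11726)=−, sgn(-41)=−, so -1.
(a,b)_7: α=2, u≡5; β=2, v≡1 (mod 7); (5|7)=-1, (1|7)=+1; sign (−1)^0·-1^2·+1^2 = +1.
(a,b)_19: α=-2, u≡9; β=-2, v≡17 (mod 19); (9|19)=+1, (17|19)=+1; sign (−1)^0·+1^-2·+1^-2 = +1.
(a,b)_29: α=2, u≡12; β=2, v≡12 (mod 29); (12|29)=-1, (12|29)=-1; sign (−1)^0·-1^2·-1^2 = +1.
(a,b)_41: α=3, u≡33; β=3, v≡25 (mod 41); (33|41)=+1, (25|41)=+1; sign (−1)^0·+1^3·+1^3 = +1.
(a,b)_2: α=-7, β=-2; u≡1, v≡7 (mod 8); ε(u)ε(v)=0·1, αω(v)=-7·0, βω(u)=-2·0; sum ≡ 0  ⇒  +1.
(a,b)_13: α=3, u≡2; β=2, v≡11 (mod 13); (2|13)=-1, (11|13)=-1; sign (−1)^0·-1^2·-1^3 = -1.
(-11726, -41 / ℚ) ramifies at {13, ∞}: a division algebra.

[13, inf]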